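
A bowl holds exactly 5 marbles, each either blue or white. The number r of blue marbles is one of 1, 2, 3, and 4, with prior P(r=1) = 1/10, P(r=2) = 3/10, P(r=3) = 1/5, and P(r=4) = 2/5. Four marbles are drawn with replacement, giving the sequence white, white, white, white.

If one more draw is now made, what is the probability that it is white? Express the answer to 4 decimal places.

For each hypothesis, P(data | H) works out to: P(data | r = 1) = (4/5)(4/5)(4/5)(4/5) = 0.4096; P(data | r = 2) = (3/5)(3/5)(3/5)(3/5) = 0.1296; P(data | r = 3) = (2/5)(2/5)(2/5)(2/5) = 0.0256; P(data | r = 4) = (1/5)(1/5)(1/5)(1/5) = 0.0016.
Multiplying each by its prior: 1/10 · 0.4096 = 0.04096, 3/10 · 0.1296 = 0.03888, 1/5 · 0.0256 = 0.00512, 2/5 · 0.0016 = 0.00064; summing to 0.0856.
The posterior is then P(r = 1 | data) = 0.4785, P(r = 2 | data) = 0.45421, P(r = 3 | data) = 0.059813, P(r = 4 | data) = 0.0074766.
The predictive probability is P(white next | data) = (4/5)(0.4785) + (3/5)(0.45421) + (2/5)(0.059813) + (1/5)(0.0074766) = 0.68075.

0.6807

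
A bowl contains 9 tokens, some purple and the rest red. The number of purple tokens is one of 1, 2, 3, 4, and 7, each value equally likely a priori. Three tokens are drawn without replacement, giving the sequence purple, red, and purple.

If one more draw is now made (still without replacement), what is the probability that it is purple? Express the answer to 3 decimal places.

The likelihood of the observed sequence under each hypothesis: P(data | r = 1) = (1/9)(8/8)(0/7) = 0; P(data | r = 2) = (2/9)(7/8)(1/7) = 0.027778; P(data | r = 3) = (3/9)(6/8)(2/7) = 0.071429; P(data | r = 4) = (4/9)(5/8)(3/7) = 0.11905; P(data | r = 7) = (7/9)(2/8)(6/7) = 0.16667.
Multiplying each by its prior: 1/5 · 0 = 0, 1/5 · 0.027778 = 0.0055556, 1/5 · 0.071429 = 0.014286, 1/5 · 0.11905 = 0.02381, 1/5 · 0.16667 = 0.033333; these sum to 0.076984.
Normalising, the posterior is P(r = 1 | data) = 0, P(r = 2 | data) = 0.072165, P(r = 3 | data) = 0.18557, P(r = 4 | data) = 0.30928, P(r = 7 | data) = 0.43299.
The predictive probability is P(purple next | data) = (0)(0.072165) + (1/6)(0.18557) + (1/3)(0.30928) + (5/6)(0.43299) = 0.49485.

0.495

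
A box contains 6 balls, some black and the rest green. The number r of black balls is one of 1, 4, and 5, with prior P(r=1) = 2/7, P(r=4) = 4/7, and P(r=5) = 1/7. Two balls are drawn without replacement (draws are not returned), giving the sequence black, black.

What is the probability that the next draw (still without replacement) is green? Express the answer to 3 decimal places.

The likelihood of the observed sequence under each hypothesis: P(data | r = 1) = (1/6)(0/5) = 0; P(data | r = 4) = (4/6)(3/5) = 2/5; P(data | r = 5) = (5/6)(4/5) = 2/3.
The prior-weighted likelihoods are 2/7 · 0 = 0, 4/7 · 2/5 = 8/35, 1/7 · 2/3 = 2/21; with total 34/105.
The posterior is then P(r = 1 | data) = 0, P(r = 4 | data) = 12/17, P(r = 5 | data) = 5/17.
So P(green next | data) = Σ P(green next | H) P(H | data) = (1/2)(12/17) + (1/4)(5/17) = 29/68.

0.426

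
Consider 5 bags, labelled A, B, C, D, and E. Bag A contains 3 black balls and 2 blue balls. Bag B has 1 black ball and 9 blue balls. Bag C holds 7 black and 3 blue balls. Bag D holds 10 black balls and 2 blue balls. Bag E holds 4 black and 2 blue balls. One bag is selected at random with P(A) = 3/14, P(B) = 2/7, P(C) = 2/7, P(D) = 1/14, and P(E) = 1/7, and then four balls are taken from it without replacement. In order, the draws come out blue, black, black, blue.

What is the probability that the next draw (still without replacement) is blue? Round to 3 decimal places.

0.051

Compute the likelihood of the observed sequence for each case: P(data | bag A) = (2/5)(3/4)(2/3)(1/2) = 0.1; P(data | bag B) = (9/10)(1/9)(0/8) = 0; P(data | bag C) = (3/10)(7/9)(6/8)(2/7) = 0.05; P(data | bag D) = (2/12)(10/11)(9/10)(1/9) = 0.015152; P(data | bag E) = (2/6)(4/5)(3/4)(1/3) = 0.066667.
Multiplying each by its prior: 3/14 · 0.1 = 0.021429, 2/7 · 0 = 0, 2/7 · 0.05 = 0.014286, 1/14 · 0.015152 = 0.0010823, 1/7 · 0.066667 = 0.0095238; these sum to 0.04632.
Dividing through by the total gives posterior P(bag A | data) = 0.46262, P(bag B | data) = 0, P(bag C | data) = 0.30841, P(bag D | data) = 0.023364, P(bag E | data) = 0.20561.
Averaging over the posterior, P(blue next | data) = (0)(0.46262) + (1/6)(0.30841) + (0)(0.023364) + (0)(0.20561) = 0.051402.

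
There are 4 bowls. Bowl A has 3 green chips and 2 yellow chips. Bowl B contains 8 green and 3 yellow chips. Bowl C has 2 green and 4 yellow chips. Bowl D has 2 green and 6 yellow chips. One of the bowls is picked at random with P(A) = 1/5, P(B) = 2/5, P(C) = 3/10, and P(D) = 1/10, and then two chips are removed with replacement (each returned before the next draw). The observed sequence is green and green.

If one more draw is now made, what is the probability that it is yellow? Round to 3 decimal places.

0.351

For each hypothesis, P(data | H) works out to: P(data | bowl A) = (3/5)(3/5) = 0.36; P(data | bowl B) = (8/11)(8/11) = 0.52893; P(data | bowl C) = (2/6)(2/6) = 0.11111; P(data | bowl D) = (2/8)(2/8) = 0.0625.
The prior-weighted likelihoods are 1/5 · 0.36 = 0.072, 2/5 · 0.52893 = 0.21157, 3/10 · 0.11111 = 0.033333, 1/10 · 0.0625 = 0.00625; these sum to 0.32315.
Dividing through by the total gives posterior P(bowl A | data) = 0.2228, P(bowl B | data) = 0.6547, P(bowl C | data) = 0.10315, P(bowl D | data) = 0.019341.
Averaging over the posterior, P(yellow next | data) = (2/5)(0.2228) + (3/11)(0.6547) + (2/3)(0.10315) + (3/4)(0.019341) = 0.35095.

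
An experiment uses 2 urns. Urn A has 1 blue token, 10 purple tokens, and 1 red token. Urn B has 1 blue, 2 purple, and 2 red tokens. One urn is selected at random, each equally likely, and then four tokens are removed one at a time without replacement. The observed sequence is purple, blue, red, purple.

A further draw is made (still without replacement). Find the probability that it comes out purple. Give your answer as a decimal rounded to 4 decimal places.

Compute the likelihood of the observed sequence for each case: P(data | urn A) = (10/12)(1/11)(1/10)(9/9) = 1/132; P(data | urn B) = (2/5)(1/4)(2/3)(1/2) = 1/30.
The prior-weighted likelihoods are 1/2 · 1/132 = 1/264, 1/2 · 1/30 = 1/60; with total 9/440.
Normalising, the posterior is P(urn A | data) = 5/27, P(urn B | data) = 22/27.
Averaging over the posterior, P(purple next | data) = (1)(5/27) + (0)(22/27) = 5/27.

0.1852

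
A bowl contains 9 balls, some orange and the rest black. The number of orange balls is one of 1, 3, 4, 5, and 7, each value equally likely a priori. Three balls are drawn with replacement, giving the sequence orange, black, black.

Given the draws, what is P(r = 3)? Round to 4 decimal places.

Compute the likelihood of the observed sequence for each case: P(data | r = 1) = (1/9)(8/9)(8/9) = 0.087791; P(data | r = 3) = (3/9)(6/9)(6/9) = 0.14815; P(data | r = 4) = (4/9)(5/9)(5/9) = 0.13717; P(data | r = 5) = (5/9)(4/9)(4/9) = 0.10974; P(data | r = 7) = (7/9)(2/9)(2/9) = 0.038409.
Multiplying each by its prior: 1/5 · 0.087791 = 0.017558, 1/5 · 0.14815 = 0.02963, 1/5 · 0.13717 = 0.027435, 1/5 · 0.10974 = 0.021948, 1/5 · 0.038409 = 0.0076818; these sum to 0.10425.
By Bayes' rule, P(r = 3 | data) = (0.02963) / (0.10425) = 0.28421.

0.2842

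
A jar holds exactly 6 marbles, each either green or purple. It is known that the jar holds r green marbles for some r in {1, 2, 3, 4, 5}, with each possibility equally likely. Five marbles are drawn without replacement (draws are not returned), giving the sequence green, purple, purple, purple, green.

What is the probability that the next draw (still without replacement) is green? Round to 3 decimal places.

Compute the likelihood of the observed sequence for each case: P(data | r = 1) = (1/6)(5/5)(4/4)(3/3)(0/2) = 0; P(data | r = 2) = (2/6)(4/5)(3/4)(2/3)(1/2) = 1/15; P(data | r = 3) = (3/6)(3/5)(2/4)(1/3)(2/2) = 1/20; P(data | r = 4) = (4/6)(2/5)(1/4)(0/3) = 0; P(data | r = 5) = (5/6)(1/5)(0/4) = 0.
Weighting by the prior gives 1/5 · 0 = 0, 1/5 · 1/15 = 1/75, 1/5 · 1/20 = 1/100, 1/5 · 0 = 0, 1/5 · 0 = 0; with total 7/300.
The posterior is then P(r = 1 | data) = 0, P(r = 2 | data) = 4/7, P(r = 3 | data) = 3/7, P(r = 4 | data) = 0, P(r = 5 | data) = 0.
Averaging over the posterior, P(green next | data) = (0)(4/7) + (1)(3/7) = 3/7.

0.429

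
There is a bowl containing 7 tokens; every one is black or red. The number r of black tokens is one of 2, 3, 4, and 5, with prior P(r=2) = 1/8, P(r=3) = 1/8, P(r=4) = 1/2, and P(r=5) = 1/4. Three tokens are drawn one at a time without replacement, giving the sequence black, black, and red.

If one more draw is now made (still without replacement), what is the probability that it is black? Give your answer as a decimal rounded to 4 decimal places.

Under each hypothesis, the probability of the observed sequence is: P(data | r = 2) = (2/7)(1/6)(5/5) = 1/21; P(data | r = 3) = (3/7)(2/6)(4/5) = 4/35; P(data | r = 4) = (4/7)(3/6)(3/5) = 6/35; P(data | r = 5) = (5/7)(4/6)(2/5) = 4/21.
The prior-weighted likelihoods are 1/8 · 1/21 = 1/168, 1/8 · 4/35 = 1/70, 1/2 · 6/35 = 3/35, 1/4 · 4/21 = 1/21; these sum to 43/280.
Dividing through by the total gives posterior P(r = 2 | data) = 5/129, P(r = 3 | data) = 4/43, P(r = 4 | data) = 24/43, P(r = 5 | data) = 40/129.
So P(black next | data) = Σ P(black next | H) P(H | data) = (0)(5/129) + (1/4)(4/43) + (1/2)(24/43) + (3/4)(40/129) = 23/43.

0.5349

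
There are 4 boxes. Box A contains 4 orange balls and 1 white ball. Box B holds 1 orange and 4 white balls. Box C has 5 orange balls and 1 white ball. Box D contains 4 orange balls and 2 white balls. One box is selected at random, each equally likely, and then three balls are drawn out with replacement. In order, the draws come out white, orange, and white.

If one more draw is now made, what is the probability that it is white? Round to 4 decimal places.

The likelihood of the observed sequence under each hypothesis: P(data | box A) = (1/5)(4/5)(1/5) = 0.032; P(data | box B) = (4/5)(1/5)(4/5) = 0.128; P(data | box C) = (1/6)(5/6)(1/6) = 0.023148; P(data | box D) = (2/6)(4/6)(2/6) = 0.074074.
Weighting by the prior gives 1/4 · 0.032 = 0.008, 1/4 · 0.128 = 0.032, 1/4 · 0.023148 = 0.005787, 1/4 · 0.074074 = 0.018519; summing to 0.064306.
The posterior is then P(box A | data) = 0.12441, P(box B | data) = 0.49762, P(box C | data) = 0.089993, P(box D | data) = 0.28798.
So P(white next | data) = Σ P(white next | H) P(H | data) = (1/5)(0.12441) + (4/5)(0.49762) + (1/6)(0.089993) + (1/3)(0.28798) = 0.53397.

0.5340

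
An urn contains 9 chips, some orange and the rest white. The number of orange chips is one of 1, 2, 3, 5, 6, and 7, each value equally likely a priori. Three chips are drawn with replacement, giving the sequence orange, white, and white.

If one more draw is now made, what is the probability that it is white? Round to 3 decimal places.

The likelihood of the observed sequence under each hypothesis: P(data | r = 1) = (1/9)(8/9)(8/9) = 0.087791; P(data | r = 2) = (2/9)(7/9)(7/9) = 0.13443; P(data | r = 3) = (3/9)(6/9)(6/9) = 0.14815; P(data | r = 5) = (5/9)(4/9)(4/9) = 0.10974; P(data | r = 6) = (6/9)(3/9)(3/9) = 0.074074; P(data | r = 7) = (7/9)(2/9)(2/9) = 0.038409.
Multiplying each by its prior: 1/6 · 0.087791 = 0.014632, 1/6 · 0.13443 = 0.022405, 1/6 · 0.14815 = 0.024691, 1/6 · 0.10974 = 0.01829, 1/6 · 0.074074 = 0.012346, 1/6 · 0.038409 = 0.0064015; these sum to 0.098765.
Normalising, the posterior is P(r = 1 | data) = 0.14815, P(r = 2 | data) = 0.22685, P(r = 3 | data) = 0.25, P(r = 5 | data) = 0.18519, P(r = 6 | data) = 0.125, P(r = 7 | data) = 0.064815.
The predictive probability is P(white next | data) = (8/9)(0.14815) + (7/9)(0.22685) + (2/3)(0.25) + (4/9)(0.18519) + (1/3)(0.125) + (2/9)(0.064815) = 0.61317.

0.613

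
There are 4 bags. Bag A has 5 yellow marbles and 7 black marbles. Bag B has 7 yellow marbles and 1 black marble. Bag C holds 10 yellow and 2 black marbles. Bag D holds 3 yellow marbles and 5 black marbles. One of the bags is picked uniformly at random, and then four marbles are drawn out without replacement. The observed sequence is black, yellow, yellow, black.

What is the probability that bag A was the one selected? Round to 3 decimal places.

0.450

For each hypothesis, P(data | H) works out to: P(data | bag A) = (7/12)(5/11)(4/10)(6/9) = 0.070707; P(data | bag B) = (1/8)(7/7)(6/6)(0/5) = 0; P(data | bag C) = (2/12)(10/11)(9/10)(1/9) = 0.015152; P(data | bag D) = (5/8)(3/7)(2/6)(4/5) = 0.071429.
Multiplying each by its prior: 1/4 · 0.070707 = 0.017677, 1/4 · 0 = 0, 1/4 · 0.015152 = 0.0037879, 1/4 · 0.071429 = 0.017857; these sum to 0.039322.
By Bayes' rule, P(bag A | data) = (0.017677) / (0.039322) = 0.44954.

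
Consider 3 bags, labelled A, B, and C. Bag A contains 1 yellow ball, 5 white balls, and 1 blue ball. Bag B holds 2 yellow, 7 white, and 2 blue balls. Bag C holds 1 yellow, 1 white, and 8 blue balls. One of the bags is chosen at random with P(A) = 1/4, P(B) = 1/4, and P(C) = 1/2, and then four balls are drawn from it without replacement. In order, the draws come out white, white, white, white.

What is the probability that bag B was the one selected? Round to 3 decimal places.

Under each hypothesis, the probability of the observed sequence is: P(data | bag A) = (5/7)(4/6)(3/5)(2/4) = 0.14286; P(data | bag B) = (7/11)(6/10)(5/9)(4/8) = 0.10606; P(data | bag C) = (1/10)(0/9) = 0.
Weighting by the prior gives 1/4 · 0.14286 = 0.035714, 1/4 · 0.10606 = 0.026515, 1/2 · 0 = 0; summing to 0.062229.
By Bayes' rule, P(bag B | data) = (0.026515) / (0.062229) = 0.42609.

0.426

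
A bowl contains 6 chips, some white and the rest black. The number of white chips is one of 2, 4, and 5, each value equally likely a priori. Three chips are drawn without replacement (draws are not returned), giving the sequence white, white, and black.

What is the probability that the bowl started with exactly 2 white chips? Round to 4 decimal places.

0.1538

For each hypothesis, P(data | H) works out to: P(data | r = 2) = (2/6)(1/5)(4/4) = 1/15; P(data | r = 4) = (4/6)(3/5)(2/4) = 1/5; P(data | r = 5) = (5/6)(4/5)(1/4) = 1/6.
Weighting by the prior gives 1/3 · 1/15 = 1/45, 1/3 · 1/5 = 1/15, 1/3 · 1/6 = 1/18; these sum to 13/90.
By Bayes' rule, P(r = 2 | data) = (1/45) / (13/90) = 2/13.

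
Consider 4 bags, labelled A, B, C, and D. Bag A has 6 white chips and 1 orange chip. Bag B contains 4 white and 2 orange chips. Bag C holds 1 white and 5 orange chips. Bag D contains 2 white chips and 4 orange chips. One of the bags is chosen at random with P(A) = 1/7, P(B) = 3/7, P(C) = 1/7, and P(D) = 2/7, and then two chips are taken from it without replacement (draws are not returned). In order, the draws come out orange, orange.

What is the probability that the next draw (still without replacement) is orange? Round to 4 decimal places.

For each hypothesis, P(data | H) works out to: P(data | bag A) = (1/7)(0/6) = 0; P(data | bag B) = (2/6)(1/5) = 1/15; P(data | bag C) = (5/6)(4/5) = 2/3; P(data | bag D) = (4/6)(3/5) = 2/5.
Multiplying each by its prior: 1/7 · 0 = 0, 3/7 · 1/15 = 1/35, 1/7 · 2/3 = 2/21, 2/7 · 2/5 = 4/35; with total 5/21.
The posterior is then P(bag A | data) = 0, P(bag B | data) = 3/25, P(bag C | data) = 2/5, P(bag D | data) = 12/25.
So P(orange next | data) = Σ P(orange next | H) P(H | data) = (0)(3/25) + (3/4)(2/5) + (1/2)(12/25) = 27/50.

0.5400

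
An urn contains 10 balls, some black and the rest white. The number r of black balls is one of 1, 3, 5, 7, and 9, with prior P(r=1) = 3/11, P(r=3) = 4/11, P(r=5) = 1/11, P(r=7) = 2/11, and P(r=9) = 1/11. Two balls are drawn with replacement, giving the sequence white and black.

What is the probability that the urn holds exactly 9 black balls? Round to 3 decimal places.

0.048

Compute the likelihood of the observed sequence for each case: P(data | r = 1) = (9/10)(1/10) = 0.09; P(data | r = 3) = (7/10)(3/10) = 0.21; P(data | r = 5) = (5/10)(5/10) = 0.25; P(data | r = 7) = (3/10)(7/10) = 0.21; P(data | r = 9) = (1/10)(9/10) = 0.09.
Multiplying each by its prior: 3/11 · 0.09 = 0.024545, 4/11 · 0.21 = 0.076364, 1/11 · 0.25 = 0.022727, 2/11 · 0.21 = 0.038182, 1/11 · 0.09 = 0.0081818; with total 0.17.
By Bayes' rule, P(r = 9 | data) = (0.0081818) / (0.17) = 0.048128.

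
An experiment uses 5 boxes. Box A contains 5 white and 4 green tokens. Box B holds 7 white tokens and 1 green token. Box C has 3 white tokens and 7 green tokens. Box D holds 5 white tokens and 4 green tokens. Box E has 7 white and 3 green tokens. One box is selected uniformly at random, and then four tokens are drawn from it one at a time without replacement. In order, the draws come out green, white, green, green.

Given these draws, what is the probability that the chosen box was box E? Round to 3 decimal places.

0.039

For each hypothesis, P(data | H) works out to: P(data | box A) = (4/9)(5/8)(3/7)(2/6) = 0.039683; P(data | box B) = (1/8)(7/7)(0/6) = 0; P(data | box C) = (7/10)(3/9)(6/8)(5/7) = 0.125; P(data | box D) = (4/9)(5/8)(3/7)(2/6) = 0.039683; P(data | box E) = (3/10)(7/9)(2/8)(1/7) = 0.0083333.
The prior-weighted likelihoods are 1/5 · 0.039683 = 0.0079365, 1/5 · 0 = 0, 1/5 · 0.125 = 0.025, 1/5 · 0.039683 = 0.0079365, 1/5 · 0.0083333 = 0.0016667; with total 0.04254.
Therefore the posterior P(box E | data) = (0.0016667) / (0.04254) = 0.039179.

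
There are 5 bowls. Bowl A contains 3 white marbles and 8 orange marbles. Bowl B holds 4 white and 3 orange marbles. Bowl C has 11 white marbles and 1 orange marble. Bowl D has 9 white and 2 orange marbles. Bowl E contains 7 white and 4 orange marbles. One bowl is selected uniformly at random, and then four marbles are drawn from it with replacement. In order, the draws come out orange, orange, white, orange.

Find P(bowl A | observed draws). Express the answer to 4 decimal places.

For each hypothesis, P(data | H) works out to: P(data | bowl A) = (8/11)(8/11)(3/11)(8/11) = 0.10491; P(data | bowl B) = (3/7)(3/7)(4/7)(3/7) = 0.044981; P(data | bowl C) = (1/12)(1/12)(11/12)(1/12) = 0.00053048; P(data | bowl D) = (2/11)(2/11)(9/11)(2/11) = 0.0049177; P(data | bowl E) = (4/11)(4/11)(7/11)(4/11) = 0.030599.
The prior-weighted likelihoods are 1/5 · 0.10491 = 0.020982, 1/5 · 0.044981 = 0.0089963, 1/5 · 0.00053048 = 0.0001061, 1/5 · 0.0049177 = 0.00098354, 1/5 · 0.030599 = 0.0061198; these sum to 0.037188.
Therefore the posterior P(bowl A | data) = (0.020982) / (0.037188) = 0.56422.

0.5642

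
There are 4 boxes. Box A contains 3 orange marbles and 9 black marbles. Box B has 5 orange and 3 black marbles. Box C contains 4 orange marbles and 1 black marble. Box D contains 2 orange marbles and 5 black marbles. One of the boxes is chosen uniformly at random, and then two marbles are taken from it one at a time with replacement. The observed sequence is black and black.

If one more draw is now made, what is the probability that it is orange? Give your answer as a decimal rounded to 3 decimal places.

0.324

Under each hypothesis, the probability of the observed sequence is: P(data | box A) = (9/12)(9/12) = 0.5625; P(data | box B) = (3/8)(3/8) = 0.14062; P(data | box C) = (1/5)(1/5) = 0.04; P(data | box D) = (5/7)(5/7) = 0.5102.
Weighting by the prior gives 1/4 · 0.5625 = 0.14062, 1/4 · 0.14062 = 0.035156, 1/4 · 0.04 = 0.01, 1/4 · 0.5102 = 0.12755; these sum to 0.31333.
Dividing through by the total gives posterior P(box A | data) = 0.4488, P(box B | data) = 0.1122, P(box C | data) = 0.031915, P(box D | data) = 0.40708.
The predictive probability is P(orange next | data) = (1/4)(0.4488) + (5/8)(0.1122) + (4/5)(0.031915) + (2/7)(0.40708) = 0.32417.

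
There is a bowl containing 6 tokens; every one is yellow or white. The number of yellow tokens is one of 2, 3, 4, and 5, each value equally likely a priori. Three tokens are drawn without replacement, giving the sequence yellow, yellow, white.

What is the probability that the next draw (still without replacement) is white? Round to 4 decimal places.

Under each hypothesis, the probability of the observed sequence is: P(data | r = 2) = (2/6)(1/5)(4/4) = 1/15; P(data | r = 3) = (3/6)(2/5)(3/4) = 3/20; P(data | r = 4) = (4/6)(3/5)(2/4) = 1/5; P(data | r = 5) = (5/6)(4/5)(1/4) = 1/6.
Weighting by the prior gives 1/4 · 1/15 = 1/60, 1/4 · 3/20 = 3/80, 1/4 · 1/5 = 1/20, 1/4 · 1/6 = 1/24; these sum to 7/48.
Dividing through by the total gives posterior P(r = 2 | data) = 4/35, P(r = 3 | data) = 9/35, P(r = 4 | data) = 12/35, P(r = 5 | data) = 2/7.
The predictive probability is P(white next | data) = (1)(4/35) + (2/3)(9/35) + (1/3)(12/35) + (0)(2/7) = 2/5.

0.4000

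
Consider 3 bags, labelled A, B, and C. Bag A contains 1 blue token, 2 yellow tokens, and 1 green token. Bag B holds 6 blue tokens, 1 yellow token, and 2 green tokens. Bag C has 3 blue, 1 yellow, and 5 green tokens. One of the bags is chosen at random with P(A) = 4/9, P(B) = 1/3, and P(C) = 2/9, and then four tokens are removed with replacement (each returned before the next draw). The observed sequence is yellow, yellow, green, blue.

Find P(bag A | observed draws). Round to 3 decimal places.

The likelihood of the observed sequence under each hypothesis: P(data | bag A) = (2/4)(2/4)(1/4)(1/4) = 0.015625; P(data | bag B) = (1/9)(1/9)(2/9)(6/9) = 0.001829; P(data | bag C) = (1/9)(1/9)(5/9)(3/9) = 0.0022862.
Weighting by the prior gives 4/9 · 0.015625 = 0.0069444, 1/3 · 0.001829 = 0.00060966, 2/9 · 0.0022862 = 0.00050805; these sum to 0.0080622.
So P(bag A | data) = (0.0069444) / (0.0080622) = 0.86136.

0.861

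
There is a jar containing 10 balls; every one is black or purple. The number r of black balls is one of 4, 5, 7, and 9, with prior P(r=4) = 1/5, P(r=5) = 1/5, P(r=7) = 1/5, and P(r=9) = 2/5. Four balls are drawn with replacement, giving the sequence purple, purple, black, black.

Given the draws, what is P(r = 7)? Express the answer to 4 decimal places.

Compute the likelihood of the observed sequence for each case: P(data | r = 4) = (6/10)(6/10)(4/10)(4/10) = 0.0576; P(data | r = 5) = (5/10)(5/10)(5/10)(5/10) = 0.0625; P(data | r = 7) = (3/10)(3/10)(7/10)(7/10) = 0.0441; P(data | r = 9) = (1/10)(1/10)(9/10)(9/10) = 0.0081.
The prior-weighted likelihoods are 1/5 · 0.0576 = 0.01152, 1/5 · 0.0625 = 0.0125, 1/5 · 0.0441 = 0.00882, 2/5 · 0.0081 = 0.00324; with total 0.03608.
Therefore the posterior P(r = 7 | data) = (0.00882) / (0.03608) = 0.24446.

0.2445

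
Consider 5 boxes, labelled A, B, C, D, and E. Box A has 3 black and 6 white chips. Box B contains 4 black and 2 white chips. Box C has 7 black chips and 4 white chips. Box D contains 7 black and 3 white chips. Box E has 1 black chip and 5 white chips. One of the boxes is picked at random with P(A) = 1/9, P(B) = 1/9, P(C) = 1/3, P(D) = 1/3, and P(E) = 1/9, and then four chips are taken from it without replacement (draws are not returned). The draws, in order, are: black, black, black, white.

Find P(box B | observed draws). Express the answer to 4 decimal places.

0.1590

For each hypothesis, P(data | H) works out to: P(data | box A) = (3/9)(2/8)(1/7)(6/6) = 0.011905; P(data | box B) = (4/6)(3/5)(2/4)(2/3) = 0.13333; P(data | box C) = (7/11)(6/10)(5/9)(4/8) = 0.10606; P(data | box D) = (7/10)(6/9)(5/8)(3/7) = 0.125; P(data | box E) = (1/6)(0/5) = 0.
Weighting by the prior gives 1/9 · 0.011905 = 0.0013228, 1/9 · 0.13333 = 0.014815, 1/3 · 0.10606 = 0.035354, 1/3 · 0.125 = 0.041667, 1/9 · 0 = 0; these sum to 0.093158.
Hence P(box B | data) = (0.014815) / (0.093158) = 0.15903.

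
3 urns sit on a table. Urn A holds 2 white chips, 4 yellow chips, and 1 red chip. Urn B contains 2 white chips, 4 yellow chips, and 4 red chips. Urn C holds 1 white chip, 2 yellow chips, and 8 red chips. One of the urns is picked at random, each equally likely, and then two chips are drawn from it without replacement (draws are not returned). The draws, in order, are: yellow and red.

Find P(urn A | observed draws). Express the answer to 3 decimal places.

0.228

For each hypothesis, P(data | H) works out to: P(data | urn A) = (4/7)(1/6) = 0.095238; P(data | urn B) = (4/10)(4/9) = 0.17778; P(data | urn C) = (2/11)(8/10) = 0.14545.
Multiplying each by its prior: 1/3 · 0.095238 = 0.031746, 1/3 · 0.17778 = 0.059259, 1/3 · 0.14545 = 0.048485; summing to 0.13949.
So P(urn A | data) = (0.031746) / (0.13949) = 0.22759.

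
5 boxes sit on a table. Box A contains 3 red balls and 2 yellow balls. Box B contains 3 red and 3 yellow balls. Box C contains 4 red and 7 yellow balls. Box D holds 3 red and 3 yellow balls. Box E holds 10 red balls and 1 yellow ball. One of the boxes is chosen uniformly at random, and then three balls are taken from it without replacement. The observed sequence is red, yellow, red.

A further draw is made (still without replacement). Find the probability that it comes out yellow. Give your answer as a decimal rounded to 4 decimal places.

The likelihood of the observed sequence under each hypothesis: P(data | box A) = (3/5)(2/4)(2/3) = 0.2; P(data | box B) = (3/6)(3/5)(2/4) = 0.15; P(data | box C) = (4/11)(7/10)(3/9) = 0.084848; P(data | box D) = (3/6)(3/5)(2/4) = 0.15; P(data | box E) = (10/11)(1/10)(9/9) = 0.090909.
Weighting by the prior gives 1/5 · 0.2 = 0.04, 1/5 · 0.15 = 0.03, 1/5 · 0.084848 = 0.01697, 1/5 · 0.15 = 0.03, 1/5 · 0.090909 = 0.018182; summing to 0.13515.
The posterior is then P(box A | data) = 0.29596, P(box B | data) = 0.22197, P(box C | data) = 0.12556, P(box D | data) = 0.22197, P(box E | data) = 0.13453.
So P(yellow next | data) = Σ P(yellow next | H) P(H | data) = (1/2)(0.29596) + (2/3)(0.22197) + (3/4)(0.12556) + (2/3)(0.22197) + (0)(0.13453) = 0.53812.

0.5381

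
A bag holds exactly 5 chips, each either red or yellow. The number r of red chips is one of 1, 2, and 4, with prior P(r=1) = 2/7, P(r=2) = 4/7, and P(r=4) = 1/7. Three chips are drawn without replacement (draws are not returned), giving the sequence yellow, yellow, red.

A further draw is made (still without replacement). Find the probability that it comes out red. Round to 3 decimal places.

0.333

Under each hypothesis, the probability of the observed sequence is: P(data | r = 1) = (4/5)(3/4)(1/3) = 1/5; P(data | r = 2) = (3/5)(2/4)(2/3) = 1/5; P(data | r = 4) = (1/5)(0/4) = 0.
Weighting by the prior gives 2/7 · 1/5 = 2/35, 4/7 · 1/5 = 4/35, 1/7 · 0 = 0; with total 6/35.
Dividing through by the total gives posterior P(r = 1 | data) = 1/3, P(r = 2 | data) = 2/3, P(r = 4 | data) = 0.
The predictive probability is P(red next | data) = (0)(1/3) + (1/2)(2/3) = 1/3.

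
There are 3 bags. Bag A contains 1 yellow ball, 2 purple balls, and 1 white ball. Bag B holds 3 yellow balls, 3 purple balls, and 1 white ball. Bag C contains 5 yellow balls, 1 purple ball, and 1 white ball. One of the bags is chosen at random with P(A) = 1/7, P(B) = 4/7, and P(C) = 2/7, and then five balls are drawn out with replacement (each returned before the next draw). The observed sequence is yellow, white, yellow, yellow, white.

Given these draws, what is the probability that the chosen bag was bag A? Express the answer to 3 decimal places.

Under each hypothesis, the probability of the observed sequence is: P(data | bag A) = (1/4)(1/4)(1/4)(1/4)(1/4) = 0.00097656; P(data | bag B) = (3/7)(1/7)(3/7)(3/7)(1/7) = 0.0016065; P(data | bag C) = (5/7)(1/7)(5/7)(5/7)(1/7) = 0.0074374.
Weighting by the prior gives 1/7 · 0.00097656 = 0.00013951, 4/7 · 0.0016065 = 0.00091798, 2/7 · 0.0074374 = 0.002125; summing to 0.0031825.
By Bayes' rule, P(bag A | data) = (0.00013951) / (0.0031825) = 0.043837.

0.044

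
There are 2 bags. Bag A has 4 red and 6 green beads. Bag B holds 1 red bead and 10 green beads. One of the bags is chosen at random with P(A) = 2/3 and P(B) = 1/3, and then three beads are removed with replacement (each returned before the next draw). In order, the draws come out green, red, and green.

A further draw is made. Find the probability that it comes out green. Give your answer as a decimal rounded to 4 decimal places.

For each hypothesis, P(data | H) works out to: P(data | bag A) = (6/10)(4/10)(6/10) = 0.144; P(data | bag B) = (10/11)(1/11)(10/11) = 0.075131.
Multiplying each by its prior: 2/3 · 0.144 = 0.096, 1/3 · 0.075131 = 0.025044; these sum to 0.12104.
Dividing through by the total gives posterior P(bag A | data) = 0.7931, P(bag B | data) = 0.2069.
The predictive probability is P(green next | data) = (3/5)(0.7931) + (10/11)(0.2069) = 0.66395.

0.6640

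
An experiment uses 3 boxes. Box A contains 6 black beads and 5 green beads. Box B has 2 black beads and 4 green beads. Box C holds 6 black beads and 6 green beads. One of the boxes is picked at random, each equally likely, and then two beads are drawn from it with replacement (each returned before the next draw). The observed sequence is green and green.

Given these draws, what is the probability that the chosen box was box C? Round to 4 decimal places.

0.2775

The likelihood of the observed sequence under each hypothesis: P(data | box A) = (5/11)(5/11) = 0.20661; P(data | box B) = (4/6)(4/6) = 0.44444; P(data | box C) = (6/12)(6/12) = 0.25.
Multiplying each by its prior: 1/3 · 0.20661 = 0.068871, 1/3 · 0.44444 = 0.14815, 1/3 · 0.25 = 0.083333; these sum to 0.30035.
Therefore the posterior P(box C | data) = (0.083333) / (0.30035) = 0.27745.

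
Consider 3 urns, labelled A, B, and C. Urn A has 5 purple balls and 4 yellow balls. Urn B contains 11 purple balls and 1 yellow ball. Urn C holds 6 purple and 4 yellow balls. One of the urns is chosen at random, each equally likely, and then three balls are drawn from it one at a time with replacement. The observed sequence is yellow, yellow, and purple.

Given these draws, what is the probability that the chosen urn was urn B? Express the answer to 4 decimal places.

0.0300

Compute the likelihood of the observed sequence for each case: P(data | urn A) = (4/9)(4/9)(5/9) = 0.10974; P(data | urn B) = (1/12)(1/12)(11/12) = 0.0063657; P(data | urn C) = (4/10)(4/10)(6/10) = 0.096.
Weighting by the prior gives 1/3 · 0.10974 = 0.03658, 1/3 · 0.0063657 = 0.0021219, 1/3 · 0.096 = 0.032; with total 0.070702.
By Bayes' rule, P(urn B | data) = (0.0021219) / (0.070702) = 0.030012.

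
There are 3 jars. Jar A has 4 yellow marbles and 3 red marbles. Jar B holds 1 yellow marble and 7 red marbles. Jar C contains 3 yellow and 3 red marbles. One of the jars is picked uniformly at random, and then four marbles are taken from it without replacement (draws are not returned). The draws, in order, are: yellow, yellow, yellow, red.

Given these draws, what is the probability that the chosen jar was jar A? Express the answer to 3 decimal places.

0.632

The likelihood of the observed sequence under each hypothesis: P(data | jar A) = (4/7)(3/6)(2/5)(3/4) = 3/35; P(data | jar B) = (1/8)(0/7) = 0; P(data | jar C) = (3/6)(2/5)(1/4)(3/3) = 1/20.
The prior-weighted likelihoods are 1/3 · 3/35 = 1/35, 1/3 · 0 = 0, 1/3 · 1/20 = 1/60; with total 19/420.
Therefore the posterior P(jar A | data) = (1/35) / (19/420) = 12/19.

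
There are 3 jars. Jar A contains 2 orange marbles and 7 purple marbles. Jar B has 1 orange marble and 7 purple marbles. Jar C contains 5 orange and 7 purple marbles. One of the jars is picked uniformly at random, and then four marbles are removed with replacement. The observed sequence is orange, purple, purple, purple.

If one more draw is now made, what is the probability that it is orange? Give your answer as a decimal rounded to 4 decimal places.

Under each hypothesis, the probability of the observed sequence is: P(data | jar A) = (2/9)(7/9)(7/9)(7/9) = 0.10456; P(data | jar B) = (1/8)(7/8)(7/8)(7/8) = 0.08374; P(data | jar C) = (5/12)(7/12)(7/12)(7/12) = 0.082706.
The prior-weighted likelihoods are 1/3 · 0.10456 = 0.034852, 1/3 · 0.08374 = 0.027913, 1/3 · 0.082706 = 0.027569; summing to 0.090335.
Dividing through by the total gives posterior P(jar A | data) = 0.38581, P(jar B | data) = 0.309, P(jar C | data) = 0.30519.
Averaging over the posterior, P(orange next | data) = (2/9)(0.38581) + (1/8)(0.309) + (5/12)(0.30519) = 0.25152.

0.2515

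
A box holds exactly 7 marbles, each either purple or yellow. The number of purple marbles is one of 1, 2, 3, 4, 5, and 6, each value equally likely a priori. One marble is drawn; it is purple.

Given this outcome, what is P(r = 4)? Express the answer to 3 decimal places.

Under each hypothesis, the probability of this draw is: P(data | r = 1) = (1/7) = 1/7; P(data | r = 2) = (2/7) = 2/7; P(data | r = 3) = (3/7) = 3/7; P(data | r = 4) = (4/7) = 4/7; P(data | r = 5) = (5/7) = 5/7; P(data | r = 6) = (6/7) = 6/7.
Multiplying each by its prior: 1/6 · 1/7 = 1/42, 1/6 · 2/7 = 1/21, 1/6 · 3/7 = 1/14, 1/6 · 4/7 = 2/21, 1/6 · 5/7 = 5/42, 1/6 · 6/7 = 1/7; these sum to 1/2.
So P(r = 4 | data) = (2/21) / (1/2) = 4/21.

0.190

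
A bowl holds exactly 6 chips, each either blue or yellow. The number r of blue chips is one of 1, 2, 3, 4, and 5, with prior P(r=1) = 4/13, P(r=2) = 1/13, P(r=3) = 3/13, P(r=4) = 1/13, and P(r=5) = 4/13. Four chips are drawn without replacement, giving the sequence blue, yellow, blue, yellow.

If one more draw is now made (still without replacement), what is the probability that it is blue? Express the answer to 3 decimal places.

Compute the likelihood of the observed sequence for each case: P(data | r = 1) = (1/6)(5/5)(0/4) = 0; P(data | r = 2) = (2/6)(4/5)(1/4)(3/3) = 1/15; P(data | r = 3) = (3/6)(3/5)(2/4)(2/3) = 1/10; P(data | r = 4) = (4/6)(2/5)(3/4)(1/3) = 1/15; P(data | r = 5) = (5/6)(1/5)(4/4)(0/3) = 0.
Multiplying each by its prior: 4/13 · 0 = 0, 1/13 · 1/15 = 1/195, 3/13 · 1/10 = 3/130, 1/13 · 1/15 = 1/195, 4/13 · 0 = 0; with total 1/30.
The posterior is then P(r = 1 | data) = 0, P(r = 2 | data) = 2/13, P(r = 3 | data) = 9/13, P(r = 4 | data) = 2/13, P(r = 5 | data) = 0.
The predictive probability is P(blue next | data) = (0)(2/13) + (1/2)(9/13) + (1)(2/13) = 1/2.

0.500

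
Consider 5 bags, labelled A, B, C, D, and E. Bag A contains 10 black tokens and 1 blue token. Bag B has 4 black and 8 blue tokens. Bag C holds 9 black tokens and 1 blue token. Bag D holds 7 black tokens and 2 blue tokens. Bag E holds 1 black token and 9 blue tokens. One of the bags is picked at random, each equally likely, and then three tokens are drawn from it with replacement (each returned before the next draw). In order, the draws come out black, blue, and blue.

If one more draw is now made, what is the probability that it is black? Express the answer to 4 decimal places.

0.3601

Under each hypothesis, the probability of the observed sequence is: P(data | bag A) = (10/11)(1/11)(1/11) = 0.0075131; P(data | bag B) = (4/12)(8/12)(8/12) = 0.14815; P(data | bag C) = (9/10)(1/10)(1/10) = 0.009; P(data | bag D) = (7/9)(2/9)(2/9) = 0.038409; P(data | bag E) = (1/10)(9/10)(9/10) = 0.081.
Multiplying each by its prior: 1/5 · 0.0075131 = 0.0015026, 1/5 · 0.14815 = 0.02963, 1/5 · 0.009 = 0.0018, 1/5 · 0.038409 = 0.0076818, 1/5 · 0.081 = 0.0162; with total 0.056814.
The posterior is then P(bag A | data) = 0.026448, P(bag B | data) = 0.52152, P(bag C | data) = 0.031682, P(bag D | data) = 0.13521, P(bag E | data) = 0.28514.
So P(black next | data) = Σ P(black next | H) P(H | data) = (10/11)(0.026448) + (1/3)(0.52152) + (9/10)(0.031682) + (7/9)(0.13521) + (1/10)(0.28514) = 0.36007.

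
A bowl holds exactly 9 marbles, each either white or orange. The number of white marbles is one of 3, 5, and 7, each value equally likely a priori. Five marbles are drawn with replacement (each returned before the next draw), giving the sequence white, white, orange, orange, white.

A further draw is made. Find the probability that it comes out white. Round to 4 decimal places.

Compute the likelihood of the observed sequence for each case: P(data | r = 3) = (3/9)(3/9)(6/9)(6/9)(3/9) = 0.016461; P(data | r = 5) = (5/9)(5/9)(4/9)(4/9)(5/9) = 0.03387; P(data | r = 7) = (7/9)(7/9)(2/9)(2/9)(7/9) = 0.023235.
The prior-weighted likelihoods are 1/3 · 0.016461 = 0.005487, 1/3 · 0.03387 = 0.01129, 1/3 · 0.023235 = 0.007745; these sum to 0.024522.
Normalising, the posterior is P(r = 3 | data) = 0.22376, P(r = 5 | data) = 0.46041, P(r = 7 | data) = 0.31584.
So P(white next | data) = Σ P(white next | H) P(H | data) = (1/3)(0.22376) + (5/9)(0.46041) + (7/9)(0.31584) = 0.57602.

0.5760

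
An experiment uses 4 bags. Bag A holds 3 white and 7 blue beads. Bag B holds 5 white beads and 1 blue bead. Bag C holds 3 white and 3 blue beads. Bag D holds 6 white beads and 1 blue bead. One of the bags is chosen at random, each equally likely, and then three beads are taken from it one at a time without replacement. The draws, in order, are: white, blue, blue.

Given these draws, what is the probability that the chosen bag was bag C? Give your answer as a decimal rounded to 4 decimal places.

Compute the likelihood of the observed sequence for each case: P(data | bag A) = (3/10)(7/9)(6/8) = 7/40; P(data | bag B) = (5/6)(1/5)(0/4) = 0; P(data | bag C) = (3/6)(3/5)(2/4) = 3/20; P(data | bag D) = (6/7)(1/6)(0/5) = 0.
The prior-weighted likelihoods are 1/4 · 7/40 = 7/160, 1/4 · 0 = 0, 1/4 · 3/20 = 3/80, 1/4 · 0 = 0; with total 13/160.
So P(bag C | data) = (3/80) / (13/160) = 6/13.

0.4615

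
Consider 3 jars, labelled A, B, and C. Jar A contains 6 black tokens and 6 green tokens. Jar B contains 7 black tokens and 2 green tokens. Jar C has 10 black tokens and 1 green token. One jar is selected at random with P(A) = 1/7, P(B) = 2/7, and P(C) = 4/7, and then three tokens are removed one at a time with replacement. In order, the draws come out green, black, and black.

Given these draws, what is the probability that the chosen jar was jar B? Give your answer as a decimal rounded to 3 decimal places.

0.387

Under each hypothesis, the probability of the observed sequence is: P(data | jar A) = (6/12)(6/12)(6/12) = 0.125; P(data | jar B) = (2/9)(7/9)(7/9) = 0.13443; P(data | jar C) = (1/11)(10/11)(10/11) = 0.075131.
The prior-weighted likelihoods are 1/7 · 0.125 = 0.017857, 2/7 · 0.13443 = 0.038409, 4/7 · 0.075131 = 0.042932; these sum to 0.099198.
By Bayes' rule, P(jar B | data) = (0.038409) / (0.099198) = 0.38719.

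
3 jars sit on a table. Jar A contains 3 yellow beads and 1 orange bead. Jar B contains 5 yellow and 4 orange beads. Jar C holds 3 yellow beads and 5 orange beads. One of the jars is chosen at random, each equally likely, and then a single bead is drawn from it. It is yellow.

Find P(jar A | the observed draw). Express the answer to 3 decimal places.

0.446

The likelihood of this draw under each hypothesis: P(data | jar A) = (3/4) = 3/4; P(data | jar B) = (5/9) = 5/9; P(data | jar C) = (3/8) = 3/8.
The prior-weighted likelihoods are 1/3 · 3/4 = 1/4, 1/3 · 5/9 = 5/27, 1/3 · 3/8 = 1/8; these sum to 121/216.
By Bayes' rule, P(jar A | data) = (1/4) / (121/216) = 54/121.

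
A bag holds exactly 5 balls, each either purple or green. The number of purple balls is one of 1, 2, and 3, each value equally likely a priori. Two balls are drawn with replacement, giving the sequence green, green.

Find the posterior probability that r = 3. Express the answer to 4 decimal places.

0.1379

The likelihood of the observed sequence under each hypothesis: P(data | r = 1) = (4/5)(4/5) = 16/25; P(data | r = 2) = (3/5)(3/5) = 9/25; P(data | r = 3) = (2/5)(2/5) = 4/25.
Weighting by the prior gives 1/3 · 16/25 = 16/75, 1/3 · 9/25 = 3/25, 1/3 · 4/25 = 4/75; these sum to 29/75.
Hence P(r = 3 | data) = (4/75) / (29/75) = 4/29.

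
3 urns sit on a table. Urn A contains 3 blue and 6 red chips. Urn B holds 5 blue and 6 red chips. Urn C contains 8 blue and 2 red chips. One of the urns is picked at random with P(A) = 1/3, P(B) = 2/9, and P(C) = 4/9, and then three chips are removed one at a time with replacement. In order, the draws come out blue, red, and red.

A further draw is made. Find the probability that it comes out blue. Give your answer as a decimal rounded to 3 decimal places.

For each hypothesis, P(data | H) works out to: P(data | urn A) = (3/9)(6/9)(6/9) = 0.14815; P(data | urn B) = (5/11)(6/11)(6/11) = 0.13524; P(data | urn C) = (8/10)(2/10)(2/10) = 0.032.
Weighting by the prior gives 1/3 · 0.14815 = 0.049383, 2/9 · 0.13524 = 0.030053, 4/9 · 0.032 = 0.014222; these sum to 0.093658.
Dividing through by the total gives posterior P(urn A | data) = 0.52727, P(urn B | data) = 0.32088, P(urn C | data) = 0.15185.
Averaging over the posterior, P(blue next | data) = (1/3)(0.52727) + (5/11)(0.32088) + (4/5)(0.15185) = 0.44309.

0.443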